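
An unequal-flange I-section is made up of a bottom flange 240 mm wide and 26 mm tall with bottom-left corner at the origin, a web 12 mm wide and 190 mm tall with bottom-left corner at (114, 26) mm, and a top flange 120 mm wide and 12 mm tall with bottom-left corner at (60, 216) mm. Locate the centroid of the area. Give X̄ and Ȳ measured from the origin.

Part | A | x̄ᵢ | ȳᵢ | A·x̄ᵢ | A·ȳᵢ
bottom flange | 6240.00 | 120.00 | 13.00 | 748800.00 | 81120.00
web | 2280.00 | 120.00 | 121.00 | 273600.00 | 275880.00
top flange | 1440.00 | 120.00 | 222.00 | 172800.00 | 319680.00
Σ | 9960.00 |  |  | 1195200.00 | 676680.00
X̄ = 1195200.00 / 9960.00 = 120.00 mm
Ȳ = 676680.00 / 9960.00 = 67.94 mm

X̄ = 120.00 mm, Ȳ = 67.94 mm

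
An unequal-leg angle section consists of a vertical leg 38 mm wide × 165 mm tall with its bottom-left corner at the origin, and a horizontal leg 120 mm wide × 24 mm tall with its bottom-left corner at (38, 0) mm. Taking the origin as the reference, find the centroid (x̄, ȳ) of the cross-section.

vertical leg: A = 38 × 165 = 6270.00, centroid at (19.00, 82.50).
horizontal leg: A = 120 × 24 = 2880.00, centroid at (98.00, 12.00).
ΣA = 9150.00 mm²
ΣAx̄ = (6270.00)(19.00) + (2880.00)(98.00) = 401370.00 mm³
ΣAȳ = (6270.00)(82.50) + (2880.00)(12.00) = 551835.00 mm³
x̄ = 401370.00 / 9150.00 = 43.87 mm
ȳ = 551835.00 / 9150.00 = 60.31 mm

x̄ = 43.87 mm, ȳ = 60.31 mm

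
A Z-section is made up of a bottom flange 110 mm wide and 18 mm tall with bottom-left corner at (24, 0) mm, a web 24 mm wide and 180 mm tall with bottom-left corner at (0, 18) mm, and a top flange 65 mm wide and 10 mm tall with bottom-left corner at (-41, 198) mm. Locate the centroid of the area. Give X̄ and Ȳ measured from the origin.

X̄ = 29.17 mm, Ȳ = 88.68 mm

bottom flange: A = 110 × 18 = 1980.00, centroid at (79.00, 9.00).
web: A = 24 × 180 = 4320.00, centroid at (12.00, 108.00).
top flange: A = 65 × 10 = 650.00, centroid at (-8.50, 203.00).
ΣA = 6950.00 mm², ΣAX̄ = 202735.00 mm³, ΣAȲ = 616330.00 mm³.
X̄ = 202735.00/6950.00 = 29.17 mm; Ȳ = 616330.00/6950.00 = 88.68 mm.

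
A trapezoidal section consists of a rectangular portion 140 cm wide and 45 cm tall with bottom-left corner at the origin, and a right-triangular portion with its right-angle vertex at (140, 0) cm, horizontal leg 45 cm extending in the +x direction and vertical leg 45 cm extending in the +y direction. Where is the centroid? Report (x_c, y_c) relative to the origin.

x_c = 81.77 cm, y_c = 21.46 cm

rectangular portion: A = 140 × 45 = 6300.00, centroid at (70.00, 22.50).
triangular portion: A = ½·45·45 = 1012.50, centroid at (155.00, 15.00).
ΣA = 7312.50 cm², ΣAx_c = 597937.50 cm³, ΣAy_c = 156937.50 cm³.
x_c = 597937.50/7312.50 = 81.77 cm; y_c = 156937.50/7312.50 = 21.46 cm.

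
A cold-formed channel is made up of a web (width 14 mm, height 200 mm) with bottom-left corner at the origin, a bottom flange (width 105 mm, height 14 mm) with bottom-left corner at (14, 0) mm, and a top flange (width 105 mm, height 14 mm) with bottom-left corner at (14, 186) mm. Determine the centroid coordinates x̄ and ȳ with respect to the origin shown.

x̄ = 37.48 mm, ȳ = 100.00 mm

web: A = 14 × 200 = 2800.00, centroid at (7.00, 100.00).
bottom flange: A = 105 × 14 = 1470.00, centroid at (66.50, 7.00).
top flange: A = 105 × 14 = 1470.00, centroid at (66.50, 193.00).
ΣA = 5740.00 mm², ΣAx̄ = 215110.00 mm³, ΣAȳ = 574000.00 mm³.
x̄ = 215110.00/5740.00 = 37.48 mm; ȳ = 574000.00/5740.00 = 100.00 mm.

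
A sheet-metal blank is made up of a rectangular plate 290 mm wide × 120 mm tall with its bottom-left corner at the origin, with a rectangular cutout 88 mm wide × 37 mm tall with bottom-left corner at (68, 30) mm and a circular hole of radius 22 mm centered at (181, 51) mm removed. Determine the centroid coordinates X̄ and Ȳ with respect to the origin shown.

Part | A | x̄ᵢ | ȳᵢ | A·x̄ᵢ | A·ȳᵢ
plate | 34800.00 | 145.00 | 60.00 | 5046000.00 | 2088000.00
hole 1 | -3256.00 | 112.00 | 48.50 | -364672.00 | -157916.00
hole 2 | -1520.53 | 181.00 | 51.00 | -275216.08 | -77547.07
Σ | 30023.47 |  |  | 4406111.92 | 1852536.93
X̄ = 4406111.92 / 30023.47 = 146.76 mm
Ȳ = 1852536.93 / 30023.47 = 61.70 mm

X̄ = 146.76 mm, Ȳ = 61.70 mm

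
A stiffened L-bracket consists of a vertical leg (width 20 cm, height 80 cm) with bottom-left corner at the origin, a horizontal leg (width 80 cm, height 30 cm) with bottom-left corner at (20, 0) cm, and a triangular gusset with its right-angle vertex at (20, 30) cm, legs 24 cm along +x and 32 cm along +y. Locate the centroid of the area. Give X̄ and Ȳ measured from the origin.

vertical leg: A = 20 × 80 = 1600.00, centroid at (10.00, 40.00).
horizontal leg: A = 80 × 30 = 2400.00, centroid at (60.00, 15.00).
gusset: A = ½·24·32 = 384.00, centroid at (28.00, 40.67).
ΣA = 4384.00 cm², ΣAX̄ = 170752.00 cm³, ΣAȲ = 115616.00 cm³.
X̄ = 170752.00/4384.00 = 38.95 cm; Ȳ = 115616.00/4384.00 = 26.37 cm.

X̄ = 38.95 cm, Ȳ = 26.37 cm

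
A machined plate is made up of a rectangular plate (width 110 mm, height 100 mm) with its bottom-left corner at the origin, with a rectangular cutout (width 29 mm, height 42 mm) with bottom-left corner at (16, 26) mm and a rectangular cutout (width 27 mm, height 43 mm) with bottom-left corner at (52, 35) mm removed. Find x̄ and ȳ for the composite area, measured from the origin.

x̄ = 57.05 mm, ȳ = 49.55 mm

Part | A | x̄ᵢ | ȳᵢ | A·x̄ᵢ | A·ȳᵢ
plate | 11000.00 | 55.00 | 50.00 | 605000.00 | 550000.00
hole 1 | -1218.00 | 30.50 | 47.00 | -37149.00 | -57246.00
hole 2 | -1161.00 | 65.50 | 56.50 | -76045.50 | -65596.50
Σ | 8621.00 |  |  | 491805.50 | 427157.50
x̄ = 491805.50 / 8621.00 = 57.05 mm
ȳ = 427157.50 / 8621.00 = 49.55 mm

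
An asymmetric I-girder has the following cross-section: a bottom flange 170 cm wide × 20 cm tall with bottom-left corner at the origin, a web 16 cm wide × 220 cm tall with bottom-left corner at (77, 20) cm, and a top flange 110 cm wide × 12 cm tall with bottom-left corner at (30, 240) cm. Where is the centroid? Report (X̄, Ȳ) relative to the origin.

X̄ = 85.00 cm, Ȳ = 99.07 cm

bottom flange: A = 170 × 20 = 3400.00, centroid at (85.00, 10.00).
web: A = 16 × 220 = 3520.00, centroid at (85.00, 130.00).
top flange: A = 110 × 12 = 1320.00, centroid at (85.00, 246.00).
ΣA = 8240.00 cm²
ΣAX̄ = (3400.00)(85.00) + (3520.00)(85.00) + (1320.00)(85.00) = 700400.00 cm³
ΣAȲ = (3400.00)(10.00) + (3520.00)(130.00) + (1320.00)(246.00) = 816320.00 cm³
X̄ = 700400.00 / 8240.00 = 85.00 cm
Ȳ = 816320.00 / 8240.00 = 99.07 cm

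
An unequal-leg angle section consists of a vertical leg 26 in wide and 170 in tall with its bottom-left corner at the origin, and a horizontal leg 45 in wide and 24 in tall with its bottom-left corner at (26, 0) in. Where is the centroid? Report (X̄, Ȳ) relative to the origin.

X̄ = 19.97 in, Ȳ = 70.67 in

vertical leg: A = 26 × 170 = 4420.00, centroid at (13.00, 85.00).
horizontal leg: A = 45 × 24 = 1080.00, centroid at (48.50, 12.00).
ΣA = 5500.00 in²
ΣAX̄ = (4420.00)(13.00) + (1080.00)(48.50) = 109840.00 in³
ΣAȲ = (4420.00)(85.00) + (1080.00)(12.00) = 388660.00 in³
X̄ = 109840.00 / 5500.00 = 19.97 in
Ȳ = 388660.00 / 5500.00 = 70.67 in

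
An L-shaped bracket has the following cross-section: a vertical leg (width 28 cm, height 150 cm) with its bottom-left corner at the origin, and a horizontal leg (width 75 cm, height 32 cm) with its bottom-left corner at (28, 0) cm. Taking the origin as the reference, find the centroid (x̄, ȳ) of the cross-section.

vertical leg: A = 28 × 150 = 4200.00, centroid at (14.00, 75.00).
horizontal leg: A = 75 × 32 = 2400.00, centroid at (65.50, 16.00).
ΣA = 6600.00 cm²
ΣAx̄ = (4200.00)(14.00) + (2400.00)(65.50) = 216000.00 cm³
ΣAȳ = (4200.00)(75.00) + (2400.00)(16.00) = 353400.00 cm³
x̄ = 216000.00 / 6600.00 = 32.73 cm
ȳ = 353400.00 / 6600.00 = 53.55 cm

x̄ = 32.73 cm, ȳ = 53.55 cm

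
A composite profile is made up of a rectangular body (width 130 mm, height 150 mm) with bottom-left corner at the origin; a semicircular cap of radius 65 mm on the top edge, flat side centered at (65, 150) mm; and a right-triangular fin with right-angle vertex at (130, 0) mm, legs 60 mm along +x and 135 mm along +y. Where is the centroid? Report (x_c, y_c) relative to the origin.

Part | A | x̄ᵢ | ȳᵢ | A·x̄ᵢ | A·ȳᵢ
rectangular body | 19500.00 | 65.00 | 75.00 | 1267500.00 | 1462500.00
semicircular top | 6636.61 | 65.00 | 177.59 | 431379.94 | 1178575.51
triangular fin | 4050.00 | 150.00 | 45.00 | 607500.00 | 182250.00
Σ | 30186.61 |  |  | 2306379.94 | 2823325.51
x_c = 2306379.94 / 30186.61 = 76.40 mm
y_c = 2823325.51 / 30186.61 = 93.53 mm

x_c = 76.40 mm, y_c = 93.53 mm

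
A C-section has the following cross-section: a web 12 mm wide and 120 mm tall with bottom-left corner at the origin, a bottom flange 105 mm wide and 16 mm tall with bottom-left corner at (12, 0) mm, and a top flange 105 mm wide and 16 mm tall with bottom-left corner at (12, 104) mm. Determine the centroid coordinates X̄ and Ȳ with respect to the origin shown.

X̄ = 46.95 mm, Ȳ = 60.00 mm

web: A = 12 × 120 = 1440.00, centroid at (6.00, 60.00).
bottom flange: A = 105 × 16 = 1680.00, centroid at (64.50, 8.00).
top flange: A = 105 × 16 = 1680.00, centroid at (64.50, 112.00).
ΣA = 4800.00 mm²
ΣAX̄ = (1440.00)(6.00) + (1680.00)(64.50) + (1680.00)(64.50) = 225360.00 mm³
ΣAȲ = (1440.00)(60.00) + (1680.00)(8.00) + (1680.00)(112.00) = 288000.00 mm³
X̄ = 225360.00 / 4800.00 = 46.95 mm
Ȳ = 288000.00 / 4800.00 = 60.00 mm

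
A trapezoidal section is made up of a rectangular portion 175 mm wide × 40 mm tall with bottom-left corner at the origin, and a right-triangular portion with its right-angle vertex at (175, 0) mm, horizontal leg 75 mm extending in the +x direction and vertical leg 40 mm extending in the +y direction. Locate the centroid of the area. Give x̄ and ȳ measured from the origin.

rectangular portion: A = 175 × 40 = 7000.00, centroid at (87.50, 20.00).
triangular portion: A = ½·75·40 = 1500.00, centroid at (200.00, 13.33).
ΣA = 8500.00 mm², ΣAx̄ = 912500.00 mm³, ΣAȳ = 160000.00 mm³.
x̄ = 912500.00/8500.00 = 107.35 mm; ȳ = 160000.00/8500.00 = 18.82 mm.

x̄ = 107.35 mm, ȳ = 18.82 mm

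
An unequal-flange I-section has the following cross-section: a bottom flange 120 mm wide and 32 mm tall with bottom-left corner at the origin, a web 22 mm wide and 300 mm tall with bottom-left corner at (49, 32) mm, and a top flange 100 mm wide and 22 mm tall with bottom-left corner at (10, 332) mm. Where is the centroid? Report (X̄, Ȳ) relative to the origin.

bottom flange: A = 120 × 32 = 3840.00, centroid at (60.00, 16.00).
web: A = 22 × 300 = 6600.00, centroid at (60.00, 182.00).
top flange: A = 100 × 22 = 2200.00, centroid at (60.00, 343.00).
ΣA = 12640.00 mm²
ΣAX̄ = (3840.00)(60.00) + (6600.00)(60.00) + (2200.00)(60.00) = 758400.00 mm³
ΣAȲ = (3840.00)(16.00) + (6600.00)(182.00) + (2200.00)(343.00) = 2017240.00 mm³
X̄ = 758400.00 / 12640.00 = 60.00 mm
Ȳ = 2017240.00 / 12640.00 = 159.59 mm

X̄ = 60.00 mm, Ȳ = 159.59 mm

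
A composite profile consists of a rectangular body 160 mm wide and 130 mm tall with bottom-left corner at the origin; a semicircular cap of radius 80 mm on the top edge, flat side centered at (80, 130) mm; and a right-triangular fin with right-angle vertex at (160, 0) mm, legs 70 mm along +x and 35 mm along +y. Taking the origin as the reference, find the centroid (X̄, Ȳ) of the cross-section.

X̄ = 83.95 mm, Ȳ = 93.97 mm

rectangular body: A = 160 × 130 = 20800.00, centroid at (80.00, 65.00).
semicircular top: A = ½π·80² = 10053.10, centroid at (80.00, 163.95).
triangular fin: A = ½·70·35 = 1225.00, centroid at (183.33, 11.67).
ΣA = 32078.10 mm², ΣAX̄ = 2692831.05 mm³, ΣAȲ = 3014527.54 mm³.
X̄ = 2692831.05/32078.10 = 83.95 mm; Ȳ = 3014527.54/32078.10 = 93.97 mm.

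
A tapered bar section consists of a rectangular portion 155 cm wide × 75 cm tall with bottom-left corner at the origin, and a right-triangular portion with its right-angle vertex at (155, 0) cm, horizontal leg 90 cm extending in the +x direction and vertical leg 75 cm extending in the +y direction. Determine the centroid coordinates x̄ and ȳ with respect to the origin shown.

x̄ = 101.69 cm, ȳ = 34.69 cm

rectangular portion: A = 155 × 75 = 11625.00, centroid at (77.50, 37.50).
triangular portion: A = ½·90·75 = 3375.00, centroid at (185.00, 25.00).
ΣA = 15000.00 cm²
ΣAx̄ = (11625.00)(77.50) + (3375.00)(185.00) = 1525312.50 cm³
ΣAȳ = (11625.00)(37.50) + (3375.00)(25.00) = 520312.50 cm³
x̄ = 1525312.50 / 15000.00 = 101.69 cm
ȳ = 520312.50 / 15000.00 = 34.69 cm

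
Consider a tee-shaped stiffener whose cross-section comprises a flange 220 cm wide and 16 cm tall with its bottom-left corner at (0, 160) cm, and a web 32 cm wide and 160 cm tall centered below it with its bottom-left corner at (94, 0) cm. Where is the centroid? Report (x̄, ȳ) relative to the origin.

Part | A | x̄ᵢ | ȳᵢ | A·x̄ᵢ | A·ȳᵢ
web | 5120.00 | 110.00 | 80.00 | 563200.00 | 409600.00
flange | 3520.00 | 110.00 | 168.00 | 387200.00 | 591360.00
Σ | 8640.00 |  |  | 950400.00 | 1000960.00
x̄ = 950400.00 / 8640.00 = 110.00 cm
ȳ = 1000960.00 / 8640.00 = 115.85 cm

x̄ = 110.00 cm, ȳ = 115.85 cm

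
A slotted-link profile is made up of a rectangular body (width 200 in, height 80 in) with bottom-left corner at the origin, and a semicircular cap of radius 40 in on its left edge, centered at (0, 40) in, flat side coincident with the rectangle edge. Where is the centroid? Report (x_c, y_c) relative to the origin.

x_c = 84.12 in, y_c = 40.00 in

Part | A | x̄ᵢ | ȳᵢ | A·x̄ᵢ | A·ȳᵢ
rectangular body | 16000.00 | 100.00 | 40.00 | 1600000.00 | 640000.00
semicircular end | 2513.27 | -16.98 | 40.00 | -42666.67 | 100530.96
Σ | 18513.27 |  |  | 1557333.33 | 740530.96
x_c = 1557333.33 / 18513.27 = 84.12 in
y_c = 740530.96 / 18513.27 = 40.00 in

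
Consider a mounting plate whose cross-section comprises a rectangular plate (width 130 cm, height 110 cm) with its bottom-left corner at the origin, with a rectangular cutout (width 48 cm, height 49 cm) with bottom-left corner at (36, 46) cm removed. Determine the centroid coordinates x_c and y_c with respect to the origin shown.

plate: A = 130 × 110 = 14300.00, centroid at (65.00, 55.00).
hole: A = −(48 × 49) = -2352.00, centroid at (60.00, 70.50).
ΣA = 11948.00 cm²
ΣAx_c = (14300.00)(65.00) + (-2352.00)(60.00) = 788380.00 cm³
ΣAy_c = (14300.00)(55.00) + (-2352.00)(70.50) = 620684.00 cm³
x_c = 788380.00 / 11948.00 = 65.98 cm
y_c = 620684.00 / 11948.00 = 51.95 cm

x_c = 65.98 cm, y_c = 51.95 cm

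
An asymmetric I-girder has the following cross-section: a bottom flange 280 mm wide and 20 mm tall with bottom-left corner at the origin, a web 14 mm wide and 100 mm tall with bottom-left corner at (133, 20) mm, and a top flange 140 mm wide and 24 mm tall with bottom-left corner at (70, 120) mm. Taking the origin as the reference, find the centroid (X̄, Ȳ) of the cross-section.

X̄ = 140.00 mm, Ȳ = 57.68 mm

Part | A | x̄ᵢ | ȳᵢ | A·x̄ᵢ | A·ȳᵢ
bottom flange | 5600.00 | 140.00 | 10.00 | 784000.00 | 56000.00
web | 1400.00 | 140.00 | 70.00 | 196000.00 | 98000.00
top flange | 3360.00 | 140.00 | 132.00 | 470400.00 | 443520.00
Σ | 10360.00 |  |  | 1450400.00 | 597520.00
X̄ = 1450400.00 / 10360.00 = 140.00 mm
Ȳ = 597520.00 / 10360.00 = 57.68 mm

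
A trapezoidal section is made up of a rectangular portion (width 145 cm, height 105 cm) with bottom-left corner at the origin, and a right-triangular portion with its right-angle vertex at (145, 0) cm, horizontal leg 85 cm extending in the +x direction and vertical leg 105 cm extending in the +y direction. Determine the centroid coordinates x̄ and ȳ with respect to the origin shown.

x̄ = 95.36 cm, ȳ = 48.53 cm

rectangular portion: A = 145 × 105 = 15225.00, centroid at (72.50, 52.50).
triangular portion: A = ½·85·105 = 4462.50, centroid at (173.33, 35.00).
ΣA = 19687.50 cm²
ΣAx̄ = (15225.00)(72.50) + (4462.50)(173.33) = 1877312.50 cm³
ΣAȳ = (15225.00)(52.50) + (4462.50)(35.00) = 955500.00 cm³
x̄ = 1877312.50 / 19687.50 = 95.36 cm
ȳ = 955500.00 / 19687.50 = 48.53 cm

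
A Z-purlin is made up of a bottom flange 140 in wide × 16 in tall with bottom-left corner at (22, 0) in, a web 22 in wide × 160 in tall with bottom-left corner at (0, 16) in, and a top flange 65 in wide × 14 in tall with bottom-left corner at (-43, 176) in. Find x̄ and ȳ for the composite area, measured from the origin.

x̄ = 35.27 in, ȳ = 78.32 in

Part | A | x̄ᵢ | ȳᵢ | A·x̄ᵢ | A·ȳᵢ
bottom flange | 2240.00 | 92.00 | 8.00 | 206080.00 | 17920.00
web | 3520.00 | 11.00 | 96.00 | 38720.00 | 337920.00
top flange | 910.00 | -10.50 | 183.00 | -9555.00 | 166530.00
Σ | 6670.00 |  |  | 235245.00 | 522370.00
x̄ = 235245.00 / 6670.00 = 35.27 in
ȳ = 522370.00 / 6670.00 = 78.32 in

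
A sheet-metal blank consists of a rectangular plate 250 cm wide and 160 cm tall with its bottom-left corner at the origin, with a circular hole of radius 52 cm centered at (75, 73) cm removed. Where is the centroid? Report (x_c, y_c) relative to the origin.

plate: A = 250 × 160 = 40000.00, centroid at (125.00, 80.00).
hole: A = −π·52² = -8494.87, centroid at (75.00, 73.00).
ΣA = 31505.13 cm², ΣAx_c = 4362885.01 cm³, ΣAy_c = 2579874.74 cm³.
x_c = 4362885.01/31505.13 = 138.48 cm; y_c = 2579874.74/31505.13 = 81.89 cm.

x_c = 138.48 cm, y_c = 81.89 cm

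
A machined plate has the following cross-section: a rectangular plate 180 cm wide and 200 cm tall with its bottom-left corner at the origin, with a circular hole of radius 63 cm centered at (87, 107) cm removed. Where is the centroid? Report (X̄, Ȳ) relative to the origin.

plate: A = 180 × 200 = 36000.00, centroid at (90.00, 100.00).
hole: A = −π·63² = -12468.98, centroid at (87.00, 107.00).
ΣA = 23531.02 cm², ΣAX̄ = 2155198.63 cm³, ΣAȲ = 2265819.01 cm³.
X̄ = 2155198.63/23531.02 = 91.59 cm; Ȳ = 2265819.01/23531.02 = 96.29 cm.

X̄ = 91.59 cm, Ȳ = 96.29 cm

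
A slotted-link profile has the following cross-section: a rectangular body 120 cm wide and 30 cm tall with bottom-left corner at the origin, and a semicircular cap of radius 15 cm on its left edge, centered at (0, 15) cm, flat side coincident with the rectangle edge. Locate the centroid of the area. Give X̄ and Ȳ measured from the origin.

X̄ = 54.07 cm, Ȳ = 15.00 cm

rectangular body: A = 120 × 30 = 3600.00, centroid at (60.00, 15.00).
semicircular end: A = ½π·15² = 353.43, centroid at (-6.37, 15.00).
ΣA = 3953.43 cm²
ΣAX̄ = (3600.00)(60.00) + (353.43)(-6.37) = 213750.00 cm³
ΣAȲ = (3600.00)(15.00) + (353.43)(15.00) = 59301.44 cm³
X̄ = 213750.00 / 3953.43 = 54.07 cm
Ȳ = 59301.44 / 3953.43 = 15.00 cm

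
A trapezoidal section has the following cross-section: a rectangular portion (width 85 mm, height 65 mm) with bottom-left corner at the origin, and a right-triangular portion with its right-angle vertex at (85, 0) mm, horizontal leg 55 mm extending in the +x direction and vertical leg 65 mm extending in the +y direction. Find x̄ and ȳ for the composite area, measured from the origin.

x̄ = 57.37 mm, ȳ = 29.85 mm

rectangular portion: A = 85 × 65 = 5525.00, centroid at (42.50, 32.50).
triangular portion: A = ½·55·65 = 1787.50, centroid at (103.33, 21.67).
ΣA = 7312.50 mm², ΣAx̄ = 419520.83 mm³, ΣAȳ = 218291.67 mm³.
x̄ = 419520.83/7312.50 = 57.37 mm; ȳ = 218291.67/7312.50 = 29.85 mm.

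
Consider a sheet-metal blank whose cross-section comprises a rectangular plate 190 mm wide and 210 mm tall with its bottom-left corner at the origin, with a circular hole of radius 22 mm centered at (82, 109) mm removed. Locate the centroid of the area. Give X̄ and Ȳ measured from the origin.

X̄ = 95.52 mm, Ȳ = 104.84 mm

plate: A = 190 × 210 = 39900.00, centroid at (95.00, 105.00).
hole: A = −π·22² = -1520.53, centroid at (82.00, 109.00).
ΣA = 38379.47 mm²
ΣAX̄ = (39900.00)(95.00) + (-1520.53)(82.00) = 3665816.47 mm³
ΣAȲ = (39900.00)(105.00) + (-1520.53)(109.00) = 4023762.14 mm³
X̄ = 3665816.47 / 38379.47 = 95.52 mm
Ȳ = 4023762.14 / 38379.47 = 104.84 mm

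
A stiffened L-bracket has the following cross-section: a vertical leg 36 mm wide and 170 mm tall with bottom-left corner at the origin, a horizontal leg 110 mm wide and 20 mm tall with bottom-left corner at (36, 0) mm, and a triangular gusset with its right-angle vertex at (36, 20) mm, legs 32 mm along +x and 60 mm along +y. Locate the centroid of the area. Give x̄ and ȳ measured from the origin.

vertical leg: A = 36 × 170 = 6120.00, centroid at (18.00, 85.00).
horizontal leg: A = 110 × 20 = 2200.00, centroid at (91.00, 10.00).
gusset: A = ½·32·60 = 960.00, centroid at (46.67, 40.00).
ΣA = 9280.00 mm², ΣAx̄ = 355160.00 mm³, ΣAȳ = 580600.00 mm³.
x̄ = 355160.00/9280.00 = 38.27 mm; ȳ = 580600.00/9280.00 = 62.56 mm.

x̄ = 38.27 mm, ȳ = 62.56 mm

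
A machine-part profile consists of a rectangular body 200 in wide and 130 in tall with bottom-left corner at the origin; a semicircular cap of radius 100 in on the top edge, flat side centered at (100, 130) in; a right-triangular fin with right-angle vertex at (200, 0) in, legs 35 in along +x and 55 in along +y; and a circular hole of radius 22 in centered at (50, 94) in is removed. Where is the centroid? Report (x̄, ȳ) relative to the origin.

rectangular body: A = 200 × 130 = 26000.00, centroid at (100.00, 65.00).
semicircular top: A = ½π·100² = 15707.96, centroid at (100.00, 172.44).
triangular fin: A = ½·35·55 = 962.50, centroid at (211.67, 18.33).
hole: A = −π·22² = -1520.53, centroid at (50.00, 94.00).
ΣA = 41149.93 in²
ΣAx̄ = (26000.00)(100.00) + (15707.96)(100.00) + (962.50)(211.67) + (-1520.53)(50.00) = 4298498.95 in³
ΣAȳ = (26000.00)(65.00) + (15707.96)(172.44) + (962.50)(18.33) + (-1520.53)(94.00) = 4273417.83 in³
x̄ = 4298498.95 / 41149.93 = 104.46 in
ȳ = 4273417.83 / 41149.93 = 103.85 in

x̄ = 104.46 in, ȳ = 103.85 in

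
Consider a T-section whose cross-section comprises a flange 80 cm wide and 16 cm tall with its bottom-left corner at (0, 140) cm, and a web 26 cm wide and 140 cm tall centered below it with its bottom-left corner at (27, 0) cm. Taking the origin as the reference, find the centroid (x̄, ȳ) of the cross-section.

web: A = 26 × 140 = 3640.00, centroid at (40.00, 70.00).
flange: A = 80 × 16 = 1280.00, centroid at (40.00, 148.00).
ΣA = 4920.00 cm²
ΣAx̄ = (3640.00)(40.00) + (1280.00)(40.00) = 196800.00 cm³
ΣAȳ = (3640.00)(70.00) + (1280.00)(148.00) = 444240.00 cm³
x̄ = 196800.00 / 4920.00 = 40.00 cm
ȳ = 444240.00 / 4920.00 = 90.29 cm

x̄ = 40.00 cm, ȳ = 90.29 cm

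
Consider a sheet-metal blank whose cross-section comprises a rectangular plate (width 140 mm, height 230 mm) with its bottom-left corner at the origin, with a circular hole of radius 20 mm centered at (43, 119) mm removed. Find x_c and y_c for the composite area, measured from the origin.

x_c = 71.10 mm, y_c = 114.84 mm

plate: A = 140 × 230 = 32200.00, centroid at (70.00, 115.00).
hole: A = −π·20² = -1256.64, centroid at (43.00, 119.00).
ΣA = 30943.36 mm²
ΣAx_c = (32200.00)(70.00) + (-1256.64)(43.00) = 2199964.61 mm³
ΣAy_c = (32200.00)(115.00) + (-1256.64)(119.00) = 3553460.19 mm³
x_c = 2199964.61 / 30943.36 = 71.10 mm
y_c = 3553460.19 / 30943.36 = 114.84 mm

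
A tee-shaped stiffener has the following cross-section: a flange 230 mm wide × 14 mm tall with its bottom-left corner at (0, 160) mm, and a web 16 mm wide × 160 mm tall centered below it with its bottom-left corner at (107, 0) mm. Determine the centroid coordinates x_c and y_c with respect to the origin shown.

Part | A | x̄ᵢ | ȳᵢ | A·x̄ᵢ | A·ȳᵢ
web | 2560.00 | 115.00 | 80.00 | 294400.00 | 204800.00
flange | 3220.00 | 115.00 | 167.00 | 370300.00 | 537740.00
Σ | 5780.00 |  |  | 664700.00 | 742540.00
x_c = 664700.00 / 5780.00 = 115.00 mm
y_c = 742540.00 / 5780.00 = 128.47 mm

x_c = 115.00 mm, y_c = 128.47 mm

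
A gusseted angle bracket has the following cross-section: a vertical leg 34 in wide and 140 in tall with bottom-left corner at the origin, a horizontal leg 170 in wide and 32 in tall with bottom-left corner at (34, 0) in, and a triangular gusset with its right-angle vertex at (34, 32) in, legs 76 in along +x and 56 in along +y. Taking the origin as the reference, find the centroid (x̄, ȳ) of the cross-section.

Part | A | x̄ᵢ | ȳᵢ | A·x̄ᵢ | A·ȳᵢ
vertical leg | 4760.00 | 17.00 | 70.00 | 80920.00 | 333200.00
horizontal leg | 5440.00 | 119.00 | 16.00 | 647360.00 | 87040.00
gusset | 2128.00 | 59.33 | 50.67 | 126261.33 | 107818.67
Σ | 12328.00 |  |  | 854541.33 | 528058.67
x̄ = 854541.33 / 12328.00 = 69.32 in
ȳ = 528058.67 / 12328.00 = 42.83 in

x̄ = 69.32 in, ȳ = 42.83 in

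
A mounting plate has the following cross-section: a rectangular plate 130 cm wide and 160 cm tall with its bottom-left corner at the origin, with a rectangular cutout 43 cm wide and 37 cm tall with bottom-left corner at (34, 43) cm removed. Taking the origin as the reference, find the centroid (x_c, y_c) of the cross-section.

x_c = 65.79 cm, y_c = 81.53 cm

Part | A | x̄ᵢ | ȳᵢ | A·x̄ᵢ | A·ȳᵢ
plate | 20800.00 | 65.00 | 80.00 | 1352000.00 | 1664000.00
hole | -1591.00 | 55.50 | 61.50 | -88300.50 | -97846.50
Σ | 19209.00 |  |  | 1263699.50 | 1566153.50
x_c = 1263699.50 / 19209.00 = 65.79 cm
y_c = 1566153.50 / 19209.00 = 81.53 cm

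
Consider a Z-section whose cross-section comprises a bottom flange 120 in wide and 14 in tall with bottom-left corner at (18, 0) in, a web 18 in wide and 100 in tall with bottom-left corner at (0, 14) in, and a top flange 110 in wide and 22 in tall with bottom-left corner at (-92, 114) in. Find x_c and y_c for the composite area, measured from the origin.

x_c = 9.78 in, y_c = 72.79 in

Part | A | x̄ᵢ | ȳᵢ | A·x̄ᵢ | A·ȳᵢ
bottom flange | 1680.00 | 78.00 | 7.00 | 131040.00 | 11760.00
web | 1800.00 | 9.00 | 64.00 | 16200.00 | 115200.00
top flange | 2420.00 | -37.00 | 125.00 | -89540.00 | 302500.00
Σ | 5900.00 |  |  | 57700.00 | 429460.00
x_c = 57700.00 / 5900.00 = 9.78 in
y_c = 429460.00 / 5900.00 = 72.79 in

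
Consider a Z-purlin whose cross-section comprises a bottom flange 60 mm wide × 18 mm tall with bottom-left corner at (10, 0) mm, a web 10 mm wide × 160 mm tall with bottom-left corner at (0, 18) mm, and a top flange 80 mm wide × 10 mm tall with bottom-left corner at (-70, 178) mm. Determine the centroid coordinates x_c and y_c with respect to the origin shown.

bottom flange: A = 60 × 18 = 1080.00, centroid at (40.00, 9.00).
web: A = 10 × 160 = 1600.00, centroid at (5.00, 98.00).
top flange: A = 80 × 10 = 800.00, centroid at (-30.00, 183.00).
ΣA = 3480.00 mm², ΣAx_c = 27200.00 mm³, ΣAy_c = 312920.00 mm³.
x_c = 27200.00/3480.00 = 7.82 mm; y_c = 312920.00/3480.00 = 89.92 mm.

x_c = 7.82 mm, y_c = 89.92 mm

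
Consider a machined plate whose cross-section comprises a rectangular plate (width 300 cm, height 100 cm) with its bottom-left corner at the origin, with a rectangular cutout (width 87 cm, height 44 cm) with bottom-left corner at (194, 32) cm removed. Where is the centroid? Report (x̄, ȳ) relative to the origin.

x̄ = 137.20 cm, ȳ = 49.41 cm

Part | A | x̄ᵢ | ȳᵢ | A·x̄ᵢ | A·ȳᵢ
plate | 30000.00 | 150.00 | 50.00 | 4500000.00 | 1500000.00
hole | -3828.00 | 237.50 | 54.00 | -909150.00 | -206712.00
Σ | 26172.00 |  |  | 3590850.00 | 1293288.00
x̄ = 3590850.00 / 26172.00 = 137.20 cm
ȳ = 1293288.00 / 26172.00 = 49.41 cm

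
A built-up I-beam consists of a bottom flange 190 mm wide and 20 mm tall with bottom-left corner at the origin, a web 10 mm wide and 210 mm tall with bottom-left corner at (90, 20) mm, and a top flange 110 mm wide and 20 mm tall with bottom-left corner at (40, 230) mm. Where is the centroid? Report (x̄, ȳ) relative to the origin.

x̄ = 95.00 mm, ȳ = 102.28 mm

Part | A | x̄ᵢ | ȳᵢ | A·x̄ᵢ | A·ȳᵢ
bottom flange | 3800.00 | 95.00 | 10.00 | 361000.00 | 38000.00
web | 2100.00 | 95.00 | 125.00 | 199500.00 | 262500.00
top flange | 2200.00 | 95.00 | 240.00 | 209000.00 | 528000.00
Σ | 8100.00 |  |  | 769500.00 | 828500.00
x̄ = 769500.00 / 8100.00 = 95.00 mm
ȳ = 828500.00 / 8100.00 = 102.28 mm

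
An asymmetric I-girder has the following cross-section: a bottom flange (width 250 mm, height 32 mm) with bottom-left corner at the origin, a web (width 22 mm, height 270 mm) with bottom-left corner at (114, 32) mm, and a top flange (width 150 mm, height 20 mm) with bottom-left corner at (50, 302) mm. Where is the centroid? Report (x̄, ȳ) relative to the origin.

x̄ = 125.00 mm, ȳ = 121.37 mm

bottom flange: A = 250 × 32 = 8000.00, centroid at (125.00, 16.00).
web: A = 22 × 270 = 5940.00, centroid at (125.00, 167.00).
top flange: A = 150 × 20 = 3000.00, centroid at (125.00, 312.00).
ΣA = 16940.00 mm²
ΣAx̄ = (8000.00)(125.00) + (5940.00)(125.00) + (3000.00)(125.00) = 2117500.00 mm³
ΣAȳ = (8000.00)(16.00) + (5940.00)(167.00) + (3000.00)(312.00) = 2055980.00 mm³
x̄ = 2117500.00 / 16940.00 = 125.00 mm
ȳ = 2055980.00 / 16940.00 = 121.37 mm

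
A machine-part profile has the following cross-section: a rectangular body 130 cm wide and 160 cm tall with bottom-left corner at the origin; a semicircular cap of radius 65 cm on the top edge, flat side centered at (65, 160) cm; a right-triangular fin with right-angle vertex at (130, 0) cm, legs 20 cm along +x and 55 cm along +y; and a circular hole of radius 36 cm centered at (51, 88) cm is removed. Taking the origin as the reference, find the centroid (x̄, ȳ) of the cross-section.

x̄ = 69.03 cm, ȳ = 107.08 cm

Part | A | x̄ᵢ | ȳᵢ | A·x̄ᵢ | A·ȳᵢ
rectangular body | 20800.00 | 65.00 | 80.00 | 1352000.00 | 1664000.00
semicircular top | 6636.61 | 65.00 | 187.59 | 431379.94 | 1244941.65
triangular fin | 550.00 | 136.67 | 18.33 | 75166.67 | 10083.33
hole | -4071.50 | 51.00 | 88.00 | -207646.71 | -358292.36
Σ | 23915.11 |  |  | 1650899.90 | 2560732.62
x̄ = 1650899.90 / 23915.11 = 69.03 cm
ȳ = 2560732.62 / 23915.11 = 107.08 cm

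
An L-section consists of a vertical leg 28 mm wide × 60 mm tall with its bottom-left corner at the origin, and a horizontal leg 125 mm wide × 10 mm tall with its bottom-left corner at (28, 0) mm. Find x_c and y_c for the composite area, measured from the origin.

x_c = 46.64 mm, y_c = 19.33 mm

Part | A | x̄ᵢ | ȳᵢ | A·x̄ᵢ | A·ȳᵢ
vertical leg | 1680.00 | 14.00 | 30.00 | 23520.00 | 50400.00
horizontal leg | 1250.00 | 90.50 | 5.00 | 113125.00 | 6250.00
Σ | 2930.00 |  |  | 136645.00 | 56650.00
x_c = 136645.00 / 2930.00 = 46.64 mm
y_c = 56650.00 / 2930.00 = 19.33 mm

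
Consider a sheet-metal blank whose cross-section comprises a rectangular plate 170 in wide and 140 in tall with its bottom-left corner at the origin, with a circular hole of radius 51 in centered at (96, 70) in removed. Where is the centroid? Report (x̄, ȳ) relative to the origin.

plate: A = 170 × 140 = 23800.00, centroid at (85.00, 70.00).
hole: A = −π·51² = -8171.28, centroid at (96.00, 70.00).
ΣA = 15628.72 in²
ΣAx̄ = (23800.00)(85.00) + (-8171.28)(96.00) = 1238556.88 in³
ΣAȳ = (23800.00)(70.00) + (-8171.28)(70.00) = 1094010.23 in³
x̄ = 1238556.88 / 15628.72 = 79.25 in
ȳ = 1094010.23 / 15628.72 = 70.00 in

x̄ = 79.25 in, ȳ = 70.00 in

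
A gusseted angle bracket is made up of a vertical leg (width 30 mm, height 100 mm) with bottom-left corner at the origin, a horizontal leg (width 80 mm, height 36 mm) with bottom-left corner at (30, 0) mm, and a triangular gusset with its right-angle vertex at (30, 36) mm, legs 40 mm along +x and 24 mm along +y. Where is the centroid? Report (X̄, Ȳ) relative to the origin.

X̄ = 42.04 mm, Ȳ = 35.06 mm

vertical leg: A = 30 × 100 = 3000.00, centroid at (15.00, 50.00).
horizontal leg: A = 80 × 36 = 2880.00, centroid at (70.00, 18.00).
gusset: A = ½·40·24 = 480.00, centroid at (43.33, 44.00).
ΣA = 6360.00 mm², ΣAX̄ = 267400.00 mm³, ΣAȲ = 222960.00 mm³.
X̄ = 267400.00/6360.00 = 42.04 mm; Ȳ = 222960.00/6360.00 = 35.06 mm.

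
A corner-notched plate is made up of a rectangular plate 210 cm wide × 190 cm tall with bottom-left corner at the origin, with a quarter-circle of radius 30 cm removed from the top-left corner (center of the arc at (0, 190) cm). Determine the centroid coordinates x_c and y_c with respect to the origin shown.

plate: A = 210 × 190 = 39900.00, centroid at (105.00, 95.00).
removed quarter-circle: A = −¼π·30² = -706.86, centroid at (12.73, 177.27).
ΣA = 39193.14 cm², ΣAx_c = 4180500.00 cm³, ΣAy_c = 3665196.91 cm³.
x_c = 4180500.00/39193.14 = 106.66 cm; y_c = 3665196.91/39193.14 = 93.52 cm.

x_c = 106.66 cm, y_c = 93.52 cm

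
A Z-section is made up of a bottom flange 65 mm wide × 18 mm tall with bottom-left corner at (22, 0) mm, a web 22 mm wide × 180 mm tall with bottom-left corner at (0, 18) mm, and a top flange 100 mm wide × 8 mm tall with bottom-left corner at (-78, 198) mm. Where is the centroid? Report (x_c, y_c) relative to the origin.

x_c = 14.32 mm, y_c = 101.15 mm

bottom flange: A = 65 × 18 = 1170.00, centroid at (54.50, 9.00).
web: A = 22 × 180 = 3960.00, centroid at (11.00, 108.00).
top flange: A = 100 × 8 = 800.00, centroid at (-28.00, 202.00).
ΣA = 5930.00 mm²
ΣAx_c = (1170.00)(54.50) + (3960.00)(11.00) + (800.00)(-28.00) = 84925.00 mm³
ΣAy_c = (1170.00)(9.00) + (3960.00)(108.00) + (800.00)(202.00) = 599810.00 mm³
x_c = 84925.00 / 5930.00 = 14.32 mm
y_c = 599810.00 / 5930.00 = 101.15 mm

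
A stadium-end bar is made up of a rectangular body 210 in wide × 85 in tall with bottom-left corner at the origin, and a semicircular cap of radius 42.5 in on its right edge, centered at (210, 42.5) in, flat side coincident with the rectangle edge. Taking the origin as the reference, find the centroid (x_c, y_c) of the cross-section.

x_c = 121.87 in, y_c = 42.50 in

rectangular body: A = 210 × 85 = 17850.00, centroid at (105.00, 42.50).
semicircular end: A = ½π·42.5² = 2837.25, centroid at (228.04, 42.50).
ΣA = 20687.25 in²
ΣAx_c = (17850.00)(105.00) + (2837.25)(228.04) = 2521249.77 in³
ΣAy_c = (17850.00)(42.50) + (2837.25)(42.50) = 879208.16 in³
x_c = 2521249.77 / 20687.25 = 121.87 in
y_c = 879208.16 / 20687.25 = 42.50 in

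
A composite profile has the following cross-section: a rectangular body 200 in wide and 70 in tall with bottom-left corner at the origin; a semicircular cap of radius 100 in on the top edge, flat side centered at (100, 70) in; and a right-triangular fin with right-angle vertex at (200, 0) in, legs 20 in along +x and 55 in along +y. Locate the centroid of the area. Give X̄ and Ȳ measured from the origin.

Part | A | x̄ᵢ | ȳᵢ | A·x̄ᵢ | A·ȳᵢ
rectangular body | 14000.00 | 100.00 | 35.00 | 1400000.00 | 490000.00
semicircular top | 15707.96 | 100.00 | 112.44 | 1570796.33 | 1766224.10
triangular fin | 550.00 | 206.67 | 18.33 | 113666.67 | 10083.33
Σ | 30257.96 |  |  | 3084462.99 | 2266307.43
X̄ = 3084462.99 / 30257.96 = 101.94 in
Ȳ = 2266307.43 / 30257.96 = 74.90 in

X̄ = 101.94 in, Ȳ = 74.90 in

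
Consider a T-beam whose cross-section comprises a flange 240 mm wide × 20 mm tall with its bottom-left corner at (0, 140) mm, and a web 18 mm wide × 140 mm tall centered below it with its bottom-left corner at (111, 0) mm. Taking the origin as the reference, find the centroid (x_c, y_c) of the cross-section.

x_c = 120.00 mm, y_c = 122.46 mm

web: A = 18 × 140 = 2520.00, centroid at (120.00, 70.00).
flange: A = 240 × 20 = 4800.00, centroid at (120.00, 150.00).
ΣA = 7320.00 mm², ΣAx_c = 878400.00 mm³, ΣAy_c = 896400.00 mm³.
x_c = 878400.00/7320.00 = 120.00 mm; y_c = 896400.00/7320.00 = 122.46 mm.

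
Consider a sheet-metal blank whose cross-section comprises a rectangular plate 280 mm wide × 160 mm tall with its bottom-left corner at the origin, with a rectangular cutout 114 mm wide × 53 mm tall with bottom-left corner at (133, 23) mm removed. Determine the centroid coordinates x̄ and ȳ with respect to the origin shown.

plate: A = 280 × 160 = 44800.00, centroid at (140.00, 80.00).
hole: A = −(114 × 53) = -6042.00, centroid at (190.00, 49.50).
ΣA = 38758.00 mm²
ΣAx̄ = (44800.00)(140.00) + (-6042.00)(190.00) = 5124020.00 mm³
ΣAȳ = (44800.00)(80.00) + (-6042.00)(49.50) = 3284921.00 mm³
x̄ = 5124020.00 / 38758.00 = 132.21 mm
ȳ = 3284921.00 / 38758.00 = 84.75 mm

x̄ = 132.21 mm, ȳ = 84.75 mm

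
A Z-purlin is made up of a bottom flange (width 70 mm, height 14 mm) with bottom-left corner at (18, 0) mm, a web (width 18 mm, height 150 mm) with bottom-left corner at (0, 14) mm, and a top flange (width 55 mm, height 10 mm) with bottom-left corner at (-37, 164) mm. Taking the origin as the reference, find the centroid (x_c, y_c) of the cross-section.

bottom flange: A = 70 × 14 = 980.00, centroid at (53.00, 7.00).
web: A = 18 × 150 = 2700.00, centroid at (9.00, 89.00).
top flange: A = 55 × 10 = 550.00, centroid at (-9.50, 169.00).
ΣA = 4230.00 mm², ΣAx_c = 71015.00 mm³, ΣAy_c = 340110.00 mm³.
x_c = 71015.00/4230.00 = 16.79 mm; y_c = 340110.00/4230.00 = 80.40 mm.

x_c = 16.79 mm, y_c = 80.40 mm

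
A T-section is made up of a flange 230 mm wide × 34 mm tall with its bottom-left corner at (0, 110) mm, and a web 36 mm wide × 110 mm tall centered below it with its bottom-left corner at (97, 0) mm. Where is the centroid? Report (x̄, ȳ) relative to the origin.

x̄ = 115.00 mm, ȳ = 102.80 mm

Part | A | x̄ᵢ | ȳᵢ | A·x̄ᵢ | A·ȳᵢ
web | 3960.00 | 115.00 | 55.00 | 455400.00 | 217800.00
flange | 7820.00 | 115.00 | 127.00 | 899300.00 | 993140.00
Σ | 11780.00 |  |  | 1354700.00 | 1210940.00
x̄ = 1354700.00 / 11780.00 = 115.00 mm
ȳ = 1210940.00 / 11780.00 = 102.80 mm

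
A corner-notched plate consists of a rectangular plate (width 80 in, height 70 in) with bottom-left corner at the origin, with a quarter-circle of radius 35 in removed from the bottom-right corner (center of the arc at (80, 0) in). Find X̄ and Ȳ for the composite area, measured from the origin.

X̄ = 34.78 in, Ȳ = 39.18 in

plate: A = 80 × 70 = 5600.00, centroid at (40.00, 35.00).
removed quarter-circle: A = −¼π·35² = -962.11, centroid at (65.15, 14.85).
ΣA = 4637.89 in²
ΣAX̄ = (5600.00)(40.00) + (-962.11)(65.15) = 161322.65 in³
ΣAȲ = (5600.00)(35.00) + (-962.11)(14.85) = 181708.33 in³
X̄ = 161322.65 / 4637.89 = 34.78 in
Ȳ = 181708.33 / 4637.89 = 39.18 in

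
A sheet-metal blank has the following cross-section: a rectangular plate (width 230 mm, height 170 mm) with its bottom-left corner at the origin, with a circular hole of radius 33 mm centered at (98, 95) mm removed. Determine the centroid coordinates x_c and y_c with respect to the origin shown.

Part | A | x̄ᵢ | ȳᵢ | A·x̄ᵢ | A·ȳᵢ
plate | 39100.00 | 115.00 | 85.00 | 4496500.00 | 3323500.00
hole | -3421.19 | 98.00 | 95.00 | -335277.05 | -325013.47
Σ | 35678.81 |  |  | 4161222.95 | 2998486.53
x_c = 4161222.95 / 35678.81 = 116.63 mm
y_c = 2998486.53 / 35678.81 = 84.04 mm

x_c = 116.63 mm, y_c = 84.04 mm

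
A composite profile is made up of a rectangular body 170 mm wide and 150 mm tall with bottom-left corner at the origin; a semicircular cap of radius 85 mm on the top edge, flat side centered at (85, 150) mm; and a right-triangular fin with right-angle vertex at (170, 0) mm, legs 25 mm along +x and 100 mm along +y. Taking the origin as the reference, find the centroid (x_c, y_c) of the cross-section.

x_c = 88.06 mm, y_c = 106.72 mm

Part | A | x̄ᵢ | ȳᵢ | A·x̄ᵢ | A·ȳᵢ
rectangular body | 25500.00 | 85.00 | 75.00 | 2167500.00 | 1912500.00
semicircular top | 11349.00 | 85.00 | 186.08 | 964665.29 | 2111767.19
triangular fin | 1250.00 | 178.33 | 33.33 | 222916.67 | 41666.67
Σ | 38099.00 |  |  | 3355081.96 | 4065933.85
x_c = 3355081.96 / 38099.00 = 88.06 mm
y_c = 4065933.85 / 38099.00 = 106.72 mm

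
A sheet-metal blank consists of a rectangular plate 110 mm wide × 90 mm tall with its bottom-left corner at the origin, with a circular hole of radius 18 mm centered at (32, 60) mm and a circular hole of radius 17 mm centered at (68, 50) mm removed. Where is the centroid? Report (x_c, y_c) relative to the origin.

Part | A | x̄ᵢ | ȳᵢ | A·x̄ᵢ | A·ȳᵢ
plate | 9900.00 | 55.00 | 45.00 | 544500.00 | 445500.00
hole 1 | -1017.88 | 32.00 | 60.00 | -32572.03 | -61072.56
hole 2 | -907.92 | 68.00 | 50.00 | -61738.58 | -45396.01
Σ | 7974.20 |  |  | 450189.39 | 339031.42
x_c = 450189.39 / 7974.20 = 56.46 mm
y_c = 339031.42 / 7974.20 = 42.52 mm

x_c = 56.46 mm, y_c = 42.52 mm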